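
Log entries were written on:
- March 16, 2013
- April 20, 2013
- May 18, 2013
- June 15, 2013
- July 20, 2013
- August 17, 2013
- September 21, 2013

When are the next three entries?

October 19, 2013; November 16, 2013; December 21, 2013

These are Saturdays at 28- or 35-day spacing (35, 28, 28, 35, 28, 35).
The pattern: 3rd Saturday of the month.
3rd Saturday of October 2013: October 19, 2013.
3rd Saturday of November 2013: November 16, 2013.
3rd Saturday of December 2013: December 21, 2013.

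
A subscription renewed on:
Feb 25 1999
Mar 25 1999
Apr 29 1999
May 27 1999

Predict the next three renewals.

These are Thursdays with 28, 35, 28-day gaps.
Each is the final Thursday of its month — Apr 29 1999 is past the 28th, so '4th Thursday' doesn't fit.
June 1999 ends with Thursday Jun 24 1999.
Last Thursday of July 1999: Jul 29 1999.
Last Thursday of August 1999: Aug 26 1999.

Jun 24 1999, Jul 29 1999, Aug 26 1999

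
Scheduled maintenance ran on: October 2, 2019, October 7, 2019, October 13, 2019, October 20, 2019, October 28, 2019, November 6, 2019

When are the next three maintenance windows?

November 16, 2019; November 27, 2019; December 9, 2019

The spacing grows by 1 each time: 5, 6, 7, 8, 9 days.
Next gap: 10 days. November 6, 2019 + 10 days = November 16, 2019.
Next gap: 11 days. November 16, 2019 + 11 days = November 27, 2019.
Next gap: 12 days. November 27, 2019 + 12 days = December 9, 2019.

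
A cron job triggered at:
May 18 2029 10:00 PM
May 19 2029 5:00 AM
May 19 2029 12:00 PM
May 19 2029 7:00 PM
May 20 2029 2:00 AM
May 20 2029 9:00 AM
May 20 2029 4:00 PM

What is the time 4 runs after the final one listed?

Spacing: 7, 7, 7, 7, 7, 7 h — constant 7 h.
May 20 2029 4:00 PM + 7 h = May 20 2029 11:00 PM.
May 20 2029 11:00 PM + 7 h = May 21 2029 6:00 AM.
May 21 2029 6:00 AM + 7 h = May 21 2029 1:00 PM.
May 21 2029 1:00 PM + 7 h = May 21 2029 8:00 PM.

May 21 2029 8:00 PM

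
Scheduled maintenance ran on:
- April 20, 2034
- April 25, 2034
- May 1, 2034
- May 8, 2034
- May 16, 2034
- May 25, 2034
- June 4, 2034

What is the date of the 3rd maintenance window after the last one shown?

The spacing grows by 1 each time: 5, 6, 7, 8, 9, 10 days.
Next gap: 11 days. June 4, 2034 + 11 days = June 15, 2034.
Next gap: 12 days. June 15, 2034 + 12 days = June 27, 2034.
Next gap: 13 days. June 27, 2034 + 13 days = July 10, 2034.

July 10, 2034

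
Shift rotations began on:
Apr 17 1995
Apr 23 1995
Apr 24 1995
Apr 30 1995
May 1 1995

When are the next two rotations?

Every event lands on a Monday or Sunday (gaps cycle 6, 1, 6, 1).
So the schedule is: every Monday and Sunday.
The following Sunday is May 7 1995.
The following Monday is May 8 1995.

May 7 1995, May 8 1995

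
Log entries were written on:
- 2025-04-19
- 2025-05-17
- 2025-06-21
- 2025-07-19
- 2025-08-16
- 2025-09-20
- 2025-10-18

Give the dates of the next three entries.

2025-11-15, 2025-12-20, 2026-01-17

All dates are Saturdays, 28, 35, 28, 28, 35, 28 days apart.
Specifically, the 3rd Saturday of each month.
November 2025 — 3rd Saturday is 2025-11-15.
3rd Saturday of December 2025: 2025-12-20.
3rd Saturday of January 2026: 2026-01-17.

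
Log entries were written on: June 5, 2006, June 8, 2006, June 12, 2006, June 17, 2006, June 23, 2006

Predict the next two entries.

Gaps: 3, 4, 5, 6 days — each gap is 1 larger than the previous one.
Next gap: 7 days. June 23, 2006 + 7 days = June 30, 2006.
Next gap: 8 days. June 30, 2006 + 8 days = July 8, 2006.

June 30, 2006; July 8, 2006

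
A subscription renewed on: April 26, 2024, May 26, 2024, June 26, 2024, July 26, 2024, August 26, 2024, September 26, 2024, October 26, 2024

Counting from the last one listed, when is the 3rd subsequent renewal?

January 26, 2025

Each date is the 26th; the gaps (30, 31, 30, 31, 31, 30) track the month lengths.
The rule is the 26th of each month.
November 2024: November 26, 2024.
December 2024: December 26, 2024.
Next: January 2025 → January 26, 2025.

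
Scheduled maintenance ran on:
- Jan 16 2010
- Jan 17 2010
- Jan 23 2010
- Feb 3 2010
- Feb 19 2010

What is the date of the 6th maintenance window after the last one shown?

Intervals are 1, 6, 11, 16 days — an arithmetic progression with common difference 5.
Next gap: 21 days. Feb 19 2010 + 21 days = Mar 12 2010.
Next gap: 26 days. Mar 12 2010 + 26 days = Apr 7 2010.
Next gap: 31 days. Apr 7 2010 + 31 days = May 8 2010.
Next gap: 36 days. May 8 2010 + 36 days = Jun 13 2010.
Next gap: 41 days. Jun 13 2010 + 41 days = Jul 24 2010.
Next gap: 46 days. Jul 24 2010 + 46 days = Sep 8 2010.

Sep 8 2010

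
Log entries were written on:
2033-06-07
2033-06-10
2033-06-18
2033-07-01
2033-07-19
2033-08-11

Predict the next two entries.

The spacing grows by 5 each time: 3, 8, 13, 18, 23 days.
Next gap: 28 days. 2033-08-11 + 28 days = 2033-09-08.
Next gap: 33 days. 2033-09-08 + 33 days = 2033-10-11.

2033-09-08, 2033-10-11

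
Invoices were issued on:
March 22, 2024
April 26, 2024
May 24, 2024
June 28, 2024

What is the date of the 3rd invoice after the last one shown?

September 27, 2024

All dates are Fridays, 35, 28, 35 days apart.
Specifically, the 4th Friday of each month.
July 2024 — 4th Friday is July 26, 2024.
4th Friday of August 2024: August 23, 2024.
September 2024 — 4th Friday is September 27, 2024.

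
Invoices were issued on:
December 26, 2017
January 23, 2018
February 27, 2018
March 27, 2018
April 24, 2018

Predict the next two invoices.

Gaps: 28, 35, 28, 28 days — a mix of 28 and 35. Every date is a Tuesday.
Each is the 4th Tuesday of its month.
4th Tuesday of May 2018: May 22, 2018.
June 2018 — 4th Tuesday is June 26, 2018.

May 22, 2018; June 26, 2018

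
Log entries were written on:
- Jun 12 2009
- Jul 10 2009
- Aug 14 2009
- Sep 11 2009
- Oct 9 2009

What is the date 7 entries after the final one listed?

Gaps: 28, 35, 28, 28 days — a mix of 28 and 35. Every date is a Friday.
Each is the 2nd Friday of its month.
2nd Friday of November 2009: Nov 13 2009.
December 2009 — 2nd Friday is Dec 11 2009.
January 2010 — 2nd Friday is Jan 8 2010.
February 2010 — 2nd Friday is Feb 12 2010.
March 2010 — 2nd Friday is Mar 12 2010.
April 2010 — 2nd Friday is Apr 9 2010.
May 2010 — 2nd Friday is May 14 2010.

May 14 2010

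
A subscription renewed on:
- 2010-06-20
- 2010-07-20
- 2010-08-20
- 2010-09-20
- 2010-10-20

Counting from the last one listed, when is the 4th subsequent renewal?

2011-02-20

Gaps: 30, 31, 31, 30 days — not constant. Every event is on the 20th of the month.
Pattern: the 20th of each month.
Next: November 2010 → 2010-11-20.
Next: December 2010 → 2010-12-20.
Next: January 2011 → 2011-01-20.
February 2011: 2011-02-20.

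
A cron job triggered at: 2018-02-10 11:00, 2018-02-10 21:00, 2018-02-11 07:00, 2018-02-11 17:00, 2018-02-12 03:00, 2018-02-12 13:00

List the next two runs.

2018-02-12 23:00, 2018-02-13 09:00

Gaps: 10, 10, 10, 10, 10 hours — each event is 10 hours after the previous one.
2018-02-12 13:00 + 10 h = 2018-02-12 23:00.
2018-02-12 23:00 + 10 h = 2018-02-13 09:00.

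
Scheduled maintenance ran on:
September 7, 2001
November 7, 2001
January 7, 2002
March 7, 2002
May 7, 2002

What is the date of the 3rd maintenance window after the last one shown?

Gaps: 61, 61, 59, 61 days — not constant. Every event is on the 7th of the month.
Pattern: the 7th of every 2 months.
Next: July 2002 → July 7, 2002.
Next: September 2002 → September 7, 2002.
November 2002: November 7, 2002.

November 7, 2002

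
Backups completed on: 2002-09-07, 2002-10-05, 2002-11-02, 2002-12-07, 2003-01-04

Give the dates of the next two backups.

Gaps: 28, 28, 35, 28 days — a mix of 28 and 35. Every date is a Saturday.
Each is the 1st Saturday of its month.
1st Saturday of February 2003: 2003-02-01.
1st Saturday of March 2003: 2003-03-01.

2003-02-01, 2003-03-01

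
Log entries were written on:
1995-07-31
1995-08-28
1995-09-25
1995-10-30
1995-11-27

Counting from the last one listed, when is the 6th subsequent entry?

1996-05-27

All Mondays; the gaps (28, 28, 35, 28) vary with month length.
This is the last Monday of each month.
Last Monday of December 1995: 1995-12-25.
Last Monday of January 1996: 1996-01-29.
February 1996 ends with Monday 1996-02-26.
Last Monday of March 1996: 1996-03-25.
April 1996 ends with Monday 1996-04-29.
Last Monday of May 1996: 1996-05-27.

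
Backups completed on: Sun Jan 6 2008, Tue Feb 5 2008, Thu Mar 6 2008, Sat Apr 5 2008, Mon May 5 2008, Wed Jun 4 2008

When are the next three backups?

Gaps between consecutive events: 30, 30, 30, 30, 30 days — a constant 30-day interval.
Wed Jun 4 2008 + 30 days = Fri Jul 4 2008.
Fri Jul 4 2008 + 30 days = Sun Aug 3 2008.
Sun Aug 3 2008 + 30 days = Tue Sep 2 2008.

Fri Jul 4 2008, Sun Aug 3 2008, Tue Sep 2 2008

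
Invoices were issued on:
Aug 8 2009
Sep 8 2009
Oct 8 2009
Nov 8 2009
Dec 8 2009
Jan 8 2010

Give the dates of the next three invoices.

Feb 8 2010, Mar 8 2010, Apr 8 2010

Each date is the 8th; the gaps (31, 30, 31, 30, 31) track the month lengths.
The rule is the 8th of each month.
Next: February 2010 → Feb 8 2010.
Next: March 2010 → Mar 8 2010.
April 2010: Apr 8 2010.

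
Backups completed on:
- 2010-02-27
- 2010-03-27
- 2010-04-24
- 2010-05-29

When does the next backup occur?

Every date is a Saturday; gaps 28, 28, 35 days.
Each is the last Saturday of its month (at least one falls on the 29th or later, ruling out '4th Saturday').
Last Saturday of June 2010: 2010-06-26.

2010-06-26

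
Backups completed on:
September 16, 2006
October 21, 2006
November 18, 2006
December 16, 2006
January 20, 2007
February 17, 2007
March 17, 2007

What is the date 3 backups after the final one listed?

June 16, 2007

All dates are Saturdays, 35, 28, 28, 35, 28, 28 days apart.
Specifically, the 3rd Saturday of each month.
3rd Saturday of April 2007: April 21, 2007.
May 2007 — 3rd Saturday is May 19, 2007.
June 2007 — 3rd Saturday is June 16, 2007.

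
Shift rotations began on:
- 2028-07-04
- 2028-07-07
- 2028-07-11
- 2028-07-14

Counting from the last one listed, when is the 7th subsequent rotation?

Every event lands on a Tuesday or Friday (gaps cycle 3, 4, 3).
So the schedule is: every Tuesday and Friday.
The following Tuesday is 2028-07-18.
The following Friday is 2028-07-21.
The following Tuesday is 2028-07-25.
Next Friday: 2028-07-28.
The following Tuesday is 2028-08-01.
The following Friday is 2028-08-04.
The following Tuesday is 2028-08-08.

2028-08-08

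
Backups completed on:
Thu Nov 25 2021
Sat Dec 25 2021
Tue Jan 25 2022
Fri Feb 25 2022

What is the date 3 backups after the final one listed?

Wed May 25 2022

The day-of-month is always 25 (30, 31, 31 days between events).
So this recurs on the 25th of each month.
Next: March 2022 → Fri Mar 25 2022.
Next: April 2022 → Mon Apr 25 2022.
May 2022: Wed May 25 2022.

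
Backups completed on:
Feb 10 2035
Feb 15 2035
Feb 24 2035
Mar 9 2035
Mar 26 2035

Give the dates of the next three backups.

Gaps: 5, 9, 13, 17 days — each gap is 4 larger than the previous one.
Next gap: 21 days. Mar 26 2035 + 21 days = Apr 16 2035.
Next gap: 25 days. Apr 16 2035 + 25 days = May 11 2035.
Next gap: 29 days. May 11 2035 + 29 days = Jun 9 2035.

Apr 16 2035, May 11 2035, Jun 9 2035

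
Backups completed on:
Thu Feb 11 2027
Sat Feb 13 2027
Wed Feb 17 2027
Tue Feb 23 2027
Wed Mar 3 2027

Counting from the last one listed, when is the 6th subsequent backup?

Intervals are 2, 4, 6, 8 days — an arithmetic progression with common difference 2.
Next gap: 10 days. Wed Mar 3 2027 + 10 days = Sat Mar 13 2027.
Next gap: 12 days. Sat Mar 13 2027 + 12 days = Thu Mar 25 2027.
Next gap: 14 days. Thu Mar 25 2027 + 14 days = Thu Apr 8 2027.
Next gap: 16 days. Thu Apr 8 2027 + 16 days = Sat Apr 24 2027.
Next gap: 18 days. Sat Apr 24 2027 + 18 days = Wed May 12 2027.
Next gap: 20 days. Wed May 12 2027 + 20 days = Tue Jun 1 2027.

Tue Jun 1 2027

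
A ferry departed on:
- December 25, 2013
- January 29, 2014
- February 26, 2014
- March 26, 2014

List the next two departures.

April 30, 2014; May 28, 2014

These are Wednesdays with 35, 28, 28-day gaps.
Each is the final Wednesday of its month — January 29, 2014 is past the 28th, so '4th Wednesday' doesn't fit.
April 2014 ends with Wednesday April 30, 2014.
Last Wednesday of May 2014: May 28, 2014.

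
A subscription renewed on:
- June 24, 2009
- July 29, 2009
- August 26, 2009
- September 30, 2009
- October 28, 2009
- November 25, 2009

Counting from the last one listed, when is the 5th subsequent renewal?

April 28, 2010

These are Wednesdays with 35, 28, 35, 28, 28-day gaps.
Each is the final Wednesday of its month — July 29, 2009 is past the 28th, so '4th Wednesday' doesn't fit.
Last Wednesday of December 2009: December 30, 2009.
Last Wednesday of January 2010: January 27, 2010.
February 2010 ends with Wednesday February 24, 2010.
Last Wednesday of March 2010: March 31, 2010.
April 2010 ends with Wednesday April 28, 2010.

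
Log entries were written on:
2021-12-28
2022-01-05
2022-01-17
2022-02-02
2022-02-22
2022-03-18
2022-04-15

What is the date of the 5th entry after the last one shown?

2022-11-01

Gaps: 8, 12, 16, 20, 24, 28 days — each gap is 4 larger than the previous one.
Next gap: 32 days. 2022-04-15 + 32 days = 2022-05-17.
Next gap: 36 days. 2022-05-17 + 36 days = 2022-06-22.
Next gap: 40 days. 2022-06-22 + 40 days = 2022-08-01.
Next gap: 44 days. 2022-08-01 + 44 days = 2022-09-14.
Next gap: 48 days. 2022-09-14 + 48 days = 2022-11-01.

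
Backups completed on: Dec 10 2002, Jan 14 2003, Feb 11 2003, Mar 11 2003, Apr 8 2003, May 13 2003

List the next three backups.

Jun 10 2003, Jul 8 2003, Aug 12 2003

These are Tuesdays at 28- or 35-day spacing (35, 28, 28, 28, 35).
The pattern: 2nd Tuesday of the month.
2nd Tuesday of June 2003: Jun 10 2003.
July 2003 — 2nd Tuesday is Jul 8 2003.
2nd Tuesday of August 2003: Aug 12 2003.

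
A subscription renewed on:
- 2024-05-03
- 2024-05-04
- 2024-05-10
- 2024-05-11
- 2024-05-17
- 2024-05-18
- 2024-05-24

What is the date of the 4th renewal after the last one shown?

2024-06-07

Gaps: 1, 6, 1, 6, 1, 6 days — not constant, but cyclic with period 2.
The events fall on every Friday and Saturday.
The following Saturday is 2024-05-25.
Next Friday: 2024-05-31.
The following Saturday is 2024-06-01.
The following Friday is 2024-06-07.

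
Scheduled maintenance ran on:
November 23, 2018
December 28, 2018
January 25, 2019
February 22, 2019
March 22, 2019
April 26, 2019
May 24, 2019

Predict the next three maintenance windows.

Gaps: 35, 28, 28, 28, 35, 28 days — a mix of 28 and 35. Every date is a Friday.
Each is the 4th Friday of its month.
4th Friday of June 2019: June 28, 2019.
4th Friday of July 2019: July 26, 2019.
4th Friday of August 2019: August 23, 2019.

June 28, 2019; July 26, 2019; August 23, 2019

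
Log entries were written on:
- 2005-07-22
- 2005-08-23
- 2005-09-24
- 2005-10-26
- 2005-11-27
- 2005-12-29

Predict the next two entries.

Gaps between consecutive events: 32, 32, 32, 32, 32 days — a constant 32-day interval.
2005-12-29 + 32 days = 2006-01-30.
2006-01-30 + 32 days = 2006-03-03.

2006-01-30, 2006-03-03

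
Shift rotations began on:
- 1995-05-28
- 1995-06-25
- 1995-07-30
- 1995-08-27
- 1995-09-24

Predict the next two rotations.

Every date is a Sunday; gaps 28, 35, 28, 28 days.
Each is the last Sunday of its month (at least one falls on the 29th or later, ruling out '4th Sunday').
October 1995 ends with Sunday 1995-10-29.
Last Sunday of November 1995: 1995-11-26.

1995-10-29, 1995-11-26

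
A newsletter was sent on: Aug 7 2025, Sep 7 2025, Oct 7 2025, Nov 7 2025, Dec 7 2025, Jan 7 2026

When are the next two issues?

The day-of-month is always 7 (31, 30, 31, 30, 31 days between events).
So this recurs on the 7th of each month.
February 2026: Feb 7 2026.
March 2026: Mar 7 2026.

Feb 7 2026, Mar 7 2026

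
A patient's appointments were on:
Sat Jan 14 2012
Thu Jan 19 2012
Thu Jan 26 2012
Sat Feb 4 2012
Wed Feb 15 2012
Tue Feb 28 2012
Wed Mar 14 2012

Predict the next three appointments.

Intervals are 5, 7, 9, 11, 13, 15 days — an arithmetic progression with common difference 2.
Next gap: 17 days. Wed Mar 14 2012 + 17 days = Sat Mar 31 2012.
Next gap: 19 days. Sat Mar 31 2012 + 19 days = Thu Apr 19 2012.
Next gap: 21 days. Thu Apr 19 2012 + 21 days = Thu May 10 2012.

Sat Mar 31 2012, Thu Apr 19 2012, Thu May 10 2012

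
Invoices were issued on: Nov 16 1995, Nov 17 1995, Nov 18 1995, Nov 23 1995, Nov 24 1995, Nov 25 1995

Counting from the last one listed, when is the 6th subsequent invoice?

Dec 9 1995

Gaps: 1, 1, 5, 1, 1 days — not constant, but cyclic with period 3.
The events fall on every Thursday, Friday and Saturday.
Next Thursday: Nov 30 1995.
Next Friday: Dec 1 1995.
Next Saturday: Dec 2 1995.
The following Thursday is Dec 7 1995.
The following Friday is Dec 8 1995.
Next Saturday: Dec 9 1995.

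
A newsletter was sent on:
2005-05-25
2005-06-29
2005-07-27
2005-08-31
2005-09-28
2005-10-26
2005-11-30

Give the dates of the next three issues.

2005-12-28, 2006-01-25, 2006-02-22

These are Wednesdays with 35, 28, 35, 28, 28, 35-day gaps.
Each is the final Wednesday of its month — 2005-06-29 is past the 28th, so '4th Wednesday' doesn't fit.
Last Wednesday of December 2005: 2005-12-28.
Last Wednesday of January 2006: 2006-01-25.
February 2006 ends with Wednesday 2006-02-22.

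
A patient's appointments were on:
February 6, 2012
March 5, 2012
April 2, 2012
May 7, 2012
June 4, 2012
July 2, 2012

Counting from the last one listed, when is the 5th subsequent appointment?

December 3, 2012

These are Mondays at 28- or 35-day spacing (28, 28, 35, 28, 28).
The pattern: 1st Monday of the month.
1st Monday of August 2012: August 6, 2012.
1st Monday of September 2012: September 3, 2012.
1st Monday of October 2012: October 1, 2012.
1st Monday of November 2012: November 5, 2012.
1st Monday of December 2012: December 3, 2012.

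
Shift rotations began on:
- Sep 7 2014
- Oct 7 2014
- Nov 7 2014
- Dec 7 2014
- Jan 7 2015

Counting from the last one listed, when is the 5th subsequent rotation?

Gaps: 30, 31, 30, 31 days — not constant. Every event is on the 7th of the month.
Pattern: the 7th of each month.
Next: February 2015 → Feb 7 2015.
March 2015: Mar 7 2015.
Next: April 2015 → Apr 7 2015.
Next: May 2015 → May 7 2015.
Next: June 2015 → Jun 7 2015.

Jun 7 2015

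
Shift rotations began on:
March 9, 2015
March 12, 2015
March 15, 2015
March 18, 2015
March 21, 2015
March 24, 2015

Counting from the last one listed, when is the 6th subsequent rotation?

April 11, 2015

Every event comes 3 days after the last (3, 3, 3, 3, 3).
March 24, 2015 + 3 days = March 27, 2015.
March 27, 2015 + 3 days = March 30, 2015.
March 30, 2015 + 3 days = April 2, 2015.
April 2, 2015 + 3 days = April 5, 2015.
April 5, 2015 + 3 days = April 8, 2015.
April 8, 2015 + 3 days = April 11, 2015.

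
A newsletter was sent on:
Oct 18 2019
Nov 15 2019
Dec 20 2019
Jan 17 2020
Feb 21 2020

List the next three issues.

Mar 20 2020, Apr 17 2020, May 15 2020

These are Fridays at 28- or 35-day spacing (28, 35, 28, 35).
The pattern: 3rd Friday of the month.
March 2020 — 3rd Friday is Mar 20 2020.
April 2020 — 3rd Friday is Apr 17 2020.
3rd Friday of May 2020: May 15 2020.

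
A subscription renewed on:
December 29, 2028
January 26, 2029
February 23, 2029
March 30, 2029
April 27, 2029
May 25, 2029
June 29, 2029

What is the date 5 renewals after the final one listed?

November 30, 2029

Every date is a Friday; gaps 28, 28, 35, 28, 28, 35 days.
Each is the last Friday of its month (at least one falls on the 29th or later, ruling out '4th Friday').
Last Friday of July 2029: July 27, 2029.
Last Friday of August 2029: August 31, 2029.
Last Friday of September 2029: September 28, 2029.
October 2029 ends with Friday October 26, 2029.
Last Friday of November 2029: November 30, 2029.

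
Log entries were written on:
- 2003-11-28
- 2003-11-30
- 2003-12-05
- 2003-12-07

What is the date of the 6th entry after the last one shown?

2003-12-28

The gap pattern 2, 5, 2 repeats every 2 events.
These are the Fridays and Sundays of each week.
The following Friday is 2003-12-12.
The following Sunday is 2003-12-14.
Next Friday: 2003-12-19.
The following Sunday is 2003-12-21.
The following Friday is 2003-12-26.
Next Sunday: 2003-12-28.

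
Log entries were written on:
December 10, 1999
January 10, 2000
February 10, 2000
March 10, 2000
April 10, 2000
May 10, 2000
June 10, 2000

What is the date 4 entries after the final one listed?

The day-of-month is always 10 (31, 31, 29, 31, 30, 31 days between events).
So this recurs on the 10th of each month.
Next: July 2000 → July 10, 2000.
Next: August 2000 → August 10, 2000.
Next: September 2000 → September 10, 2000.
Next: October 2000 → October 10, 2000.

October 10, 2000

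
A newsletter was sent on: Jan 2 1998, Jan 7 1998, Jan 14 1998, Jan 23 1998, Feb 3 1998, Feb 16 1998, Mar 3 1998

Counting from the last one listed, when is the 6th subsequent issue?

Jul 13 1998

Intervals are 5, 7, 9, 11, 13, 15 days — an arithmetic progression with common difference 2.
Next gap: 17 days. Mar 3 1998 + 17 days = Mar 20 1998.
Next gap: 19 days. Mar 20 1998 + 19 days = Apr 8 1998.
Next gap: 21 days. Apr 8 1998 + 21 days = Apr 29 1998.
Next gap: 23 days. Apr 29 1998 + 23 days = May 22 1998.
Next gap: 25 days. May 22 1998 + 25 days = Jun 16 1998.
Next gap: 27 days. Jun 16 1998 + 27 days = Jul 13 1998.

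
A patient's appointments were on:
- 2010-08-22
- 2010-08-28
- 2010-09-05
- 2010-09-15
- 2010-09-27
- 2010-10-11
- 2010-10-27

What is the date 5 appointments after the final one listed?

Gaps: 6, 8, 10, 12, 14, 16 days — each gap is 2 larger than the previous one.
Next gap: 18 days. 2010-10-27 + 18 days = 2010-11-14.
Next gap: 20 days. 2010-11-14 + 20 days = 2010-12-04.
Next gap: 22 days. 2010-12-04 + 22 days = 2010-12-26.
Next gap: 24 days. 2010-12-26 + 24 days = 2011-01-19.
Next gap: 26 days. 2011-01-19 + 26 days = 2011-02-14.

2011-02-14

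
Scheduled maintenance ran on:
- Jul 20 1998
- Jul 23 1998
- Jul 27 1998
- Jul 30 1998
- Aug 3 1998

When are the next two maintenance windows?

Every event lands on a Monday or Thursday (gaps cycle 3, 4, 3, 4).
So the schedule is: every Monday and Thursday.
The following Thursday is Aug 6 1998.
The following Monday is Aug 10 1998.

Aug 6 1998, Aug 10 1998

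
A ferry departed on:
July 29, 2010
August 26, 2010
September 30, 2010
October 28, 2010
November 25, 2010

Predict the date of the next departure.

Every date is a Thursday; gaps 28, 35, 28, 28 days.
Each is the last Thursday of its month (at least one falls on the 29th or later, ruling out '4th Thursday').
December 2010 ends with Thursday December 30, 2010.

December 30, 2010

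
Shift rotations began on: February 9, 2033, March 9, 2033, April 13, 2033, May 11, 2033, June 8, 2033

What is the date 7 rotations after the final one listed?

Gaps: 28, 35, 28, 28 days — a mix of 28 and 35. Every date is a Wednesday.
Each is the 2nd Wednesday of its month.
2nd Wednesday of July 2033: July 13, 2033.
August 2033 — 2nd Wednesday is August 10, 2033.
September 2033 — 2nd Wednesday is September 14, 2033.
2nd Wednesday of October 2033: October 12, 2033.
2nd Wednesday of November 2033: November 9, 2033.
December 2033 — 2nd Wednesday is December 14, 2033.
January 2034 — 2nd Wednesday is January 11, 2034.

January 11, 2034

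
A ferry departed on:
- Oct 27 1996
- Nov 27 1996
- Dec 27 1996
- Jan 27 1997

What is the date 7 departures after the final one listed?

Aug 27 1997

The day-of-month is always 27 (31, 30, 31 days between events).
So this recurs on the 27th of each month.
Next: February 1997 → Feb 27 1997.
Next: March 1997 → Mar 27 1997.
April 1997: Apr 27 1997.
Next: May 1997 → May 27 1997.
June 1997: Jun 27 1997.
Next: July 1997 → Jul 27 1997.
August 1997: Aug 27 1997.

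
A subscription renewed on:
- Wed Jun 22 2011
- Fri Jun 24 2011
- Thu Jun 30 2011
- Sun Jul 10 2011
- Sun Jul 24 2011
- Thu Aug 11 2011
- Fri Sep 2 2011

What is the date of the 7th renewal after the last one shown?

The spacing grows by 4 each time: 2, 6, 10, 14, 18, 22 days.
Next gap: 26 days. Fri Sep 2 2011 + 26 days = Wed Sep 28 2011.
Next gap: 30 days. Wed Sep 28 2011 + 30 days = Fri Oct 28 2011.
Next gap: 34 days. Fri Oct 28 2011 + 34 days = Thu Dec 1 2011.
Next gap: 38 days. Thu Dec 1 2011 + 38 days = Sun Jan 8 2012.
Next gap: 42 days. Sun Jan 8 2012 + 42 days = Sun Feb 19 2012.
Next gap: 46 days. Sun Feb 19 2012 + 46 days = Thu Apr 5 2012.
Next gap: 50 days. Thu Apr 5 2012 + 50 days = Fri May 25 2012.

Fri May 25 2012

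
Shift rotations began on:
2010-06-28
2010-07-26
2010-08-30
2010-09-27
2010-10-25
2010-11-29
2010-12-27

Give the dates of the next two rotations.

2011-01-31, 2011-02-28

These are Mondays with 28, 35, 28, 28, 35, 28-day gaps.
Each is the final Monday of its month — 2010-08-30 is past the 28th, so '4th Monday' doesn't fit.
Last Monday of January 2011: 2011-01-31.
February 2011 ends with Monday 2011-02-28.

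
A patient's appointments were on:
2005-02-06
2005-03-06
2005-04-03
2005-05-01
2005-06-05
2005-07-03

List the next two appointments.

2005-08-07, 2005-09-04

These are Sundays at 28- or 35-day spacing (28, 28, 28, 35, 28).
The pattern: 1st Sunday of the month.
1st Sunday of August 2005: 2005-08-07.
1st Sunday of September 2005: 2005-09-04.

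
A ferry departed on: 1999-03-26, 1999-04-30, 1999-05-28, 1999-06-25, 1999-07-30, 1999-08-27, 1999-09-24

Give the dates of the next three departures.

These are Fridays with 35, 28, 28, 35, 28, 28-day gaps.
Each is the final Friday of its month — 1999-04-30 is past the 28th, so '4th Friday' doesn't fit.
Last Friday of October 1999: 1999-10-29.
November 1999 ends with Friday 1999-11-26.
December 1999 ends with Friday 1999-12-31.

1999-10-29, 1999-11-26, 1999-12-31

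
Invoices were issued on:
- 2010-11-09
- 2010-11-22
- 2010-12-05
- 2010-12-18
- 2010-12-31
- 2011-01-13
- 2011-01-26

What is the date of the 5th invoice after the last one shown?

2011-04-01

Gaps between consecutive events: 13, 13, 13, 13, 13, 13 days — a constant 13-day interval.
2011-01-26 + 13 days = 2011-02-08.
2011-02-08 + 13 days = 2011-02-21.
2011-02-21 + 13 days = 2011-03-06.
2011-03-06 + 13 days = 2011-03-19.
2011-03-19 + 13 days = 2011-04-01.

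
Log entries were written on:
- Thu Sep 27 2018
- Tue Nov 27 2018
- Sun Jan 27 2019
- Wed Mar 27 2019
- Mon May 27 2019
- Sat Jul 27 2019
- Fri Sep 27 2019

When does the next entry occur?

Wed Nov 27 2019

Gaps: 61, 61, 59, 61, 61, 62 days — not constant. Every event is on the 27th of the month.
Pattern: the 27th of every 2 months.
November 2019: Wed Nov 27 2019.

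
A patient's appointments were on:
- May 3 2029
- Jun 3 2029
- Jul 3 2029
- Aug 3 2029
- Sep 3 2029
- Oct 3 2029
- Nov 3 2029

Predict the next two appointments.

Each date is the 3rd; the gaps (31, 30, 31, 31, 30, 31) track the month lengths.
The rule is the 3rd of each month.
Next: December 2029 → Dec 3 2029.
January 2030: Jan 3 2030.

Dec 3 2029, Jan 3 2030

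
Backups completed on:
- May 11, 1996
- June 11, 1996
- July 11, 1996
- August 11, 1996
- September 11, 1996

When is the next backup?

October 11, 1996

Gaps: 31, 30, 31, 31 days — not constant. Every event is on the 11th of the month.
Pattern: the 11th of each month.
Next: October 1996 → October 11, 1996.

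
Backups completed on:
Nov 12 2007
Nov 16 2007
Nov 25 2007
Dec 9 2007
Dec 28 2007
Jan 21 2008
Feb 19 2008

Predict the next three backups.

The spacing grows by 5 each time: 4, 9, 14, 19, 24, 29 days.
Next gap: 34 days. Feb 19 2008 + 34 days = Mar 24 2008.
Next gap: 39 days. Mar 24 2008 + 39 days = May 2 2008.
Next gap: 44 days. May 2 2008 + 44 days = Jun 15 2008.

Mar 24 2008, May 2 2008, Jun 15 2008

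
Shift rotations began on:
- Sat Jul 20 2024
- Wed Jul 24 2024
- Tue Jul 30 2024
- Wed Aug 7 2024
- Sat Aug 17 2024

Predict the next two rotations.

Thu Aug 29 2024, Thu Sep 12 2024

Intervals are 4, 6, 8, 10 days — an arithmetic progression with common difference 2.
Next gap: 12 days. Sat Aug 17 2024 + 12 days = Thu Aug 29 2024.
Next gap: 14 days. Thu Aug 29 2024 + 14 days = Thu Sep 12 2024.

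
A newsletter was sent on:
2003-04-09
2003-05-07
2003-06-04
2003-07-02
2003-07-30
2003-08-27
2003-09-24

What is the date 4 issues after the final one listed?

Every event comes 28 days after the last (28, 28, 28, 28, 28, 28).
2003-09-24 + 28 days = 2003-10-22.
2003-10-22 + 28 days = 2003-11-19.
2003-11-19 + 28 days = 2003-12-17.
2003-12-17 + 28 days = 2004-01-14.

2004-01-14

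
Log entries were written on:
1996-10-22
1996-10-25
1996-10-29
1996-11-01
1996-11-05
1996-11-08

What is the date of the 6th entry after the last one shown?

Every event lands on a Tuesday or Friday (gaps cycle 3, 4, 3, 4, 3).
So the schedule is: every Tuesday and Friday.
The following Tuesday is 1996-11-12.
Next Friday: 1996-11-15.
Next Tuesday: 1996-11-19.
The following Friday is 1996-11-22.
Next Tuesday: 1996-11-26.
Next Friday: 1996-11-29.

1996-11-29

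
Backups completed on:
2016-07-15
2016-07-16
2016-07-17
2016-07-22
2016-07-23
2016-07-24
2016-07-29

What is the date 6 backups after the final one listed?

Every event lands on a Friday or Saturday or Sunday (gaps cycle 1, 1, 5, 1, 1, 5).
So the schedule is: every Friday, Saturday and Sunday.
The following Saturday is 2016-07-30.
Next Sunday: 2016-07-31.
The following Friday is 2016-08-05.
Next Saturday: 2016-08-06.
Next Sunday: 2016-08-07.
Next Friday: 2016-08-12.

2016-08-12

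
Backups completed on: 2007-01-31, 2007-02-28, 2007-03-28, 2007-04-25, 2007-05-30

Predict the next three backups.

2007-06-27, 2007-07-25, 2007-08-29

All Wednesdays; the gaps (28, 28, 28, 35) vary with month length.
This is the last Wednesday of each month.
June 2007 ends with Wednesday 2007-06-27.
Last Wednesday of July 2007: 2007-07-25.
August 2007 ends with Wednesday 2007-08-29.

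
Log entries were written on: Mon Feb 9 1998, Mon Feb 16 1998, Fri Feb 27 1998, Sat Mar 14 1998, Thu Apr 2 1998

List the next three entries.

Sat Apr 25 1998, Fri May 22 1998, Mon Jun 22 1998

The spacing grows by 4 each time: 7, 11, 15, 19 days.
Next gap: 23 days. Thu Apr 2 1998 + 23 days = Sat Apr 25 1998.
Next gap: 27 days. Sat Apr 25 1998 + 27 days = Fri May 22 1998.
Next gap: 31 days. Fri May 22 1998 + 31 days = Mon Jun 22 1998.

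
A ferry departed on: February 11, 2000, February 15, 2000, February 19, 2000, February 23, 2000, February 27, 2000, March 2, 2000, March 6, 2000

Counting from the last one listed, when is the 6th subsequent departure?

March 30, 2000

The spacing is 4, 4, 4, 4, 4, 4 days — always 4 days.
March 6, 2000 + 4 days = March 10, 2000.
March 10, 2000 + 4 days = March 14, 2000.
March 14, 2000 + 4 days = March 18, 2000.
March 18, 2000 + 4 days = March 22, 2000.
March 22, 2000 + 4 days = March 26, 2000.
March 26, 2000 + 4 days = March 30, 2000.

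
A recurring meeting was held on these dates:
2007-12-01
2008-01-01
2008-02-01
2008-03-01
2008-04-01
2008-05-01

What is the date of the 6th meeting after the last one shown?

2008-11-01

The day-of-month is always 1 (31, 31, 29, 31, 30 days between events).
So this recurs on the 1st of each month.
Next: June 2008 → 2008-06-01.
Next: July 2008 → 2008-07-01.
Next: August 2008 → 2008-08-01.
September 2008: 2008-09-01.
Next: October 2008 → 2008-10-01.
Next: November 2008 → 2008-11-01.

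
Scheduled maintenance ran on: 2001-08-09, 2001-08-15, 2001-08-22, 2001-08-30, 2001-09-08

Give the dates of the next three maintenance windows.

Intervals are 6, 7, 8, 9 days — an arithmetic progression with common difference 1.
Next gap: 10 days. 2001-09-08 + 10 days = 2001-09-18.
Next gap: 11 days. 2001-09-18 + 11 days = 2001-09-29.
Next gap: 12 days. 2001-09-29 + 12 days = 2001-10-11.

2001-09-18, 2001-09-29, 2001-10-11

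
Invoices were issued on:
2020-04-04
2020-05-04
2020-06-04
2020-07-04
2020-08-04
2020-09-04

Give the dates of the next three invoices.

2020-10-04, 2020-11-04, 2020-12-04

The day-of-month is always 4 (30, 31, 30, 31, 31 days between events).
So this recurs on the 4th of each month.
Next: October 2020 → 2020-10-04.
November 2020: 2020-11-04.
Next: December 2020 → 2020-12-04.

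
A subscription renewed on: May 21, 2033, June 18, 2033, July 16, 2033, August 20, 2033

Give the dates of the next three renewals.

All dates are Saturdays, 28, 28, 35 days apart.
Specifically, the 3rd Saturday of each month.
3rd Saturday of September 2033: September 17, 2033.
October 2033 — 3rd Saturday is October 15, 2033.
November 2033 — 3rd Saturday is November 19, 2033.

September 17, 2033; October 15, 2033; November 19, 2033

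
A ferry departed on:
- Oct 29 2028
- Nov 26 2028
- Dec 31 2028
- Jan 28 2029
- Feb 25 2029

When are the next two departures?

Mar 25 2029, Apr 29 2029

All Sundays; the gaps (28, 35, 28, 28) vary with month length.
This is the last Sunday of each month.
March 2029 ends with Sunday Mar 25 2029.
Last Sunday of April 2029: Apr 29 2029.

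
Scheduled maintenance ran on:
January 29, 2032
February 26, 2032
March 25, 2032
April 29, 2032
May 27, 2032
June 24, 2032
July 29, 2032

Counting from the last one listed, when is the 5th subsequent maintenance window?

December 30, 2032

Every date is a Thursday; gaps 28, 28, 35, 28, 28, 35 days.
Each is the last Thursday of its month (at least one falls on the 29th or later, ruling out '4th Thursday').
Last Thursday of August 2032: August 26, 2032.
Last Thursday of September 2032: September 30, 2032.
Last Thursday of October 2032: October 28, 2032.
November 2032 ends with Thursday November 25, 2032.
December 2032 ends with Thursday December 30, 2032.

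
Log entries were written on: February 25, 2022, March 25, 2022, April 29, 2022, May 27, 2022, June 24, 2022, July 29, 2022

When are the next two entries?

All Fridays; the gaps (28, 35, 28, 28, 35) vary with month length.
This is the last Friday of each month.
Last Friday of August 2022: August 26, 2022.
Last Friday of September 2022: September 30, 2022.

August 26, 2022; September 30, 2022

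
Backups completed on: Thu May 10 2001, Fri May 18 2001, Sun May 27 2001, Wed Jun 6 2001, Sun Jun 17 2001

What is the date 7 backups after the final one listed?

Gaps: 8, 9, 10, 11 days — each gap is 1 larger than the previous one.
Next gap: 12 days. Sun Jun 17 2001 + 12 days = Fri Jun 29 2001.
Next gap: 13 days. Fri Jun 29 2001 + 13 days = Thu Jul 12 2001.
Next gap: 14 days. Thu Jul 12 2001 + 14 days = Thu Jul 26 2001.
Next gap: 15 days. Thu Jul 26 2001 + 15 days = Fri Aug 10 2001.
Next gap: 16 days. Fri Aug 10 2001 + 16 days = Sun Aug 26 2001.
Next gap: 17 days. Sun Aug 26 2001 + 17 days = Wed Sep 12 2001.
Next gap: 18 days. Wed Sep 12 2001 + 18 days = Sun Sep 30 2001.

Sun Sep 30 2001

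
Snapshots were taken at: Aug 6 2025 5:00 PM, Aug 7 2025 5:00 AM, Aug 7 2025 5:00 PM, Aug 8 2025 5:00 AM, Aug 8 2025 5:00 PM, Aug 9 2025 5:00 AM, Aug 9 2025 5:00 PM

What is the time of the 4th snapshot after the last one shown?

Aug 11 2025 5:00 PM

Gaps: 12, 12, 12, 12, 12, 12 hours — each event is 12 hours after the previous one.
Aug 9 2025 5:00 PM + 12 h = Aug 10 2025 5:00 AM.
Aug 10 2025 5:00 AM + 12 h = Aug 10 2025 5:00 PM.
Aug 10 2025 5:00 PM + 12 h = Aug 11 2025 5:00 AM.
Aug 11 2025 5:00 AM + 12 h = Aug 11 2025 5:00 PM.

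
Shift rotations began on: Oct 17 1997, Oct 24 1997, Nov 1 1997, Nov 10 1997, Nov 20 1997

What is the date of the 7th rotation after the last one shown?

Feb 26 1998

Intervals are 7, 8, 9, 10 days — an arithmetic progression with common difference 1.
Next gap: 11 days. Nov 20 1997 + 11 days = Dec 1 1997.
Next gap: 12 days. Dec 1 1997 + 12 days = Dec 13 1997.
Next gap: 13 days. Dec 13 1997 + 13 days = Dec 26 1997.
Next gap: 14 days. Dec 26 1997 + 14 days = Jan 9 1998.
Next gap: 15 days. Jan 9 1998 + 15 days = Jan 24 1998.
Next gap: 16 days. Jan 24 1998 + 16 days = Feb 9 1998.
Next gap: 17 days. Feb 9 1998 + 17 days = Feb 26 1998.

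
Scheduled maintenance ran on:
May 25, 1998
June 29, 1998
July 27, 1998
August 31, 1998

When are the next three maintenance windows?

September 28, 1998; October 26, 1998; November 30, 1998

Every date is a Monday; gaps 35, 28, 35 days.
Each is the last Monday of its month (at least one falls on the 29th or later, ruling out '4th Monday').
September 1998 ends with Monday September 28, 1998.
October 1998 ends with Monday October 26, 1998.
Last Monday of November 1998: November 30, 1998.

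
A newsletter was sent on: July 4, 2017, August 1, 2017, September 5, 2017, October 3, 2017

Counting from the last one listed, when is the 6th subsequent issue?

Gaps: 28, 35, 28 days — a mix of 28 and 35. Every date is a Tuesday.
Each is the 1st Tuesday of its month.
November 2017 — 1st Tuesday is November 7, 2017.
December 2017 — 1st Tuesday is December 5, 2017.
January 2018 — 1st Tuesday is January 2, 2018.
1st Tuesday of February 2018: February 6, 2018.
March 2018 — 1st Tuesday is March 6, 2018.
1st Tuesday of April 2018: April 3, 2018.

April 3, 2018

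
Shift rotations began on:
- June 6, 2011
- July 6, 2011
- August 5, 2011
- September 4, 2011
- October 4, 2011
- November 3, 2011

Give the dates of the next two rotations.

The spacing is 30, 30, 30, 30, 30 days — always 30 days.
November 3, 2011 + 30 days = December 3, 2011.
December 3, 2011 + 30 days = January 2, 2012.

December 3, 2011; January 2, 2012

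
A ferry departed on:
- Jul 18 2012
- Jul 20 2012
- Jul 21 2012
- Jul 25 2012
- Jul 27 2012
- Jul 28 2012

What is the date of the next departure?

Every event lands on a Wednesday or Friday or Saturday (gaps cycle 2, 1, 4, 2, 1).
So the schedule is: every Wednesday, Friday and Saturday.
The following Wednesday is Aug 1 2012.

Aug 1 2012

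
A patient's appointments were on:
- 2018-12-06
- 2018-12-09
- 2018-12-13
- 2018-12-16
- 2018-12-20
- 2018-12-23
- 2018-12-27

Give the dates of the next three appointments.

Gaps: 3, 4, 3, 4, 3, 4 days — not constant, but cyclic with period 2.
The events fall on every Thursday and Sunday.
The following Sunday is 2018-12-30.
The following Thursday is 2019-01-03.
The following Sunday is 2019-01-06.

2018-12-30, 2019-01-03, 2019-01-06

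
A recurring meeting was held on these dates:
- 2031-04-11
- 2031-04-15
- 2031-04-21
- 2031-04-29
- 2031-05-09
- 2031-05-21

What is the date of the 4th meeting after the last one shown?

2031-07-28

The spacing grows by 2 each time: 4, 6, 8, 10, 12 days.
Next gap: 14 days. 2031-05-21 + 14 days = 2031-06-04.
Next gap: 16 days. 2031-06-04 + 16 days = 2031-06-20.
Next gap: 18 days. 2031-06-20 + 18 days = 2031-07-08.
Next gap: 20 days. 2031-07-08 + 20 days = 2031-07-28.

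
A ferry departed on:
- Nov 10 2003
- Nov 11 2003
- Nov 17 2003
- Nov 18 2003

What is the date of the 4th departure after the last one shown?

Dec 2 2003

The gap pattern 1, 6, 1 repeats every 2 events.
These are the Mondays and Tuesdays of each week.
The following Monday is Nov 24 2003.
Next Tuesday: Nov 25 2003.
The following Monday is Dec 1 2003.
The following Tuesday is Dec 2 2003.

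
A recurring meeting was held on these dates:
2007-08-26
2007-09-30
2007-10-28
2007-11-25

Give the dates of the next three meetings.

2007-12-30, 2008-01-27, 2008-02-24

Every date is a Sunday; gaps 35, 28, 28 days.
Each is the last Sunday of its month (at least one falls on the 29th or later, ruling out '4th Sunday').
Last Sunday of December 2007: 2007-12-30.
January 2008 ends with Sunday 2008-01-27.
Last Sunday of February 2008: 2008-02-24.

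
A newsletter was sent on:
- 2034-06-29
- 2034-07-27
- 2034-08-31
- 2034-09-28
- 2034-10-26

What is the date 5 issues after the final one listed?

These are Thursdays with 28, 35, 28, 28-day gaps.
Each is the final Thursday of its month — 2034-06-29 is past the 28th, so '4th Thursday' doesn't fit.
Last Thursday of November 2034: 2034-11-30.
December 2034 ends with Thursday 2034-12-28.
January 2035 ends with Thursday 2035-01-25.
February 2035 ends with Thursday 2035-02-22.
Last Thursday of March 2035: 2035-03-29.

2035-03-29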